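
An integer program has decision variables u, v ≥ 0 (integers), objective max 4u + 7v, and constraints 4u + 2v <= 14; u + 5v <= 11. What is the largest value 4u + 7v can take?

Relaxing integrality, the LP optimum is 22.33 at (u,v) = (2.67, 1.67), which is not an integer point.
(u,v)=(3,1) is feasible, giving 19.
(u,v)=(1,2) is feasible, giving 18.
(u,v)=(2,1) is feasible, giving 15.
(u,v)=(3,0) is feasible, giving 12.
Maximum is 19 at (u,v)=(3,1).

19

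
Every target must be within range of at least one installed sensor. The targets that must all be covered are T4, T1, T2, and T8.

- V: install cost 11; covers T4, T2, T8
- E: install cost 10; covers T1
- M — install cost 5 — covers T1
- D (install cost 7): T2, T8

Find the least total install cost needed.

This is an integer covering problem.
Choose V and M: together they cover T4, T1, T2, T8 — every target.
Total install cost: 11 + 5 = 16.

16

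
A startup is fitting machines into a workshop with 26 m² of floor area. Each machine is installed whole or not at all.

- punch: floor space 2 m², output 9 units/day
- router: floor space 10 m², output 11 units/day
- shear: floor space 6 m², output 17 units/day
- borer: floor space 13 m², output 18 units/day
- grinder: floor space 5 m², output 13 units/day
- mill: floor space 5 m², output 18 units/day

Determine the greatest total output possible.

62

router + shear + grinder + mill: floor space 10 + 6 + 5 + 5 = 26 ≤ 26, output 11 + 17 + 13 + 18 = 59.
punch + shear + borer + mill: floor space 2 + 6 + 13 + 5 = 26 ≤ 26, output 9 + 17 + 18 + 18 = 62.
punch + borer + grinder + mill: floor space 2 + 13 + 5 + 5 = 25 ≤ 26, output 9 + 18 + 13 + 18 = 58.
Best is punch, shear, borer, and mill with total output 62.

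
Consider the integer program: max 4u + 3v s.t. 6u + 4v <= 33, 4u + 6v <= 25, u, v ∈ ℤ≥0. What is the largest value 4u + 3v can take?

20

The continuous relaxation peaks at (4.9, 0.9) with value 22.30; rounding to a feasible lattice point costs some objective.
(u,v)=(5,0) is feasible, giving 20.
(u,v)=(4,1) is feasible, giving 19.
No feasible integer point exceeds 20.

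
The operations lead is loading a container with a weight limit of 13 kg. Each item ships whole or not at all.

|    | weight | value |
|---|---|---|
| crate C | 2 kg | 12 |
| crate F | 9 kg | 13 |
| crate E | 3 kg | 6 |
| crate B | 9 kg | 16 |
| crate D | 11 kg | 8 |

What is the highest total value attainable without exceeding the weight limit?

Allowing fractional choices, the relaxed optimum would be about 32.2, but items are indivisible.
crate C + crate B: weight 2 + 9 = 11 ≤ 13, value 12 + 16 = 28.
crate C + crate F: weight 2 + 9 = 11 ≤ 13, value 12 + 13 = 25.
Best is crate C and crate B with total value 28.

28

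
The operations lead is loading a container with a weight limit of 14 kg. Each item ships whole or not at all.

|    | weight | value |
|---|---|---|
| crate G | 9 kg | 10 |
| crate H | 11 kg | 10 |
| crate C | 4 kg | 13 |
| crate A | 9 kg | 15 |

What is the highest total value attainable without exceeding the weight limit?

28

Allowing fractional choices, the relaxed optimum would be about 29.1, but items are indivisible.
crate A: weight 9 ≤ 14, value 15.
crate G + crate C: weight 9 + 4 = 13 ≤ 14, value 10 + 13 = 23.
crate C + crate A: weight 4 + 9 = 13 ≤ 14, value 13 + 15 = 28.
Best is crate C and crate A with total value 28.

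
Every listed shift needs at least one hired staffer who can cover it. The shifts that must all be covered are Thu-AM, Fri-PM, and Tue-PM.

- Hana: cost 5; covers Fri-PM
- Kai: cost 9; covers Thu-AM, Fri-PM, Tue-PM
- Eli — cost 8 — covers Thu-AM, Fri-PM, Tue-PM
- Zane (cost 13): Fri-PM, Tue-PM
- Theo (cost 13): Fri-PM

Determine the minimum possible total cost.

Eli alone covers Thu-AM, Fri-PM, Tue-PM — every shift.
Total cost: 8.
No cover costs less than 8.

8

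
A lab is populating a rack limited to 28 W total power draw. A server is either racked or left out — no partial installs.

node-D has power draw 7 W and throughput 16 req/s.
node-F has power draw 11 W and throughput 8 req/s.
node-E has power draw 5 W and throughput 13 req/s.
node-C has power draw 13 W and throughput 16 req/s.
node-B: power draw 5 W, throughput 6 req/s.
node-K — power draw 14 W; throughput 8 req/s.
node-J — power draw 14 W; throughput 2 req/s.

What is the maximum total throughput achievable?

node-D + node-C + node-B: power draw 7 + 13 + 5 = 25 ≤ 28, throughput 16 + 16 + 6 = 38.
node-D + node-E + node-C: power draw 7 + 5 + 13 = 25 ≤ 28, throughput 16 + 13 + 16 = 45.
node-D + node-F + node-E + node-B: power draw 7 + 11 + 5 + 5 = 28 ≤ 28, throughput 16 + 8 + 13 + 6 = 43.
Best is node-D, node-E, and node-C with total throughput 45.

45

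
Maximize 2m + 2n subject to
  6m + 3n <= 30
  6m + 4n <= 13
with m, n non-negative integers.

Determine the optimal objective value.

The continuous relaxation peaks at (0, 3.25) with value 6.50; rounding to a feasible lattice point costs some objective.
(m,n)=(0,3): 6·0+3·3=9≤30, 6·0+4·3=12≤13, objective 6.
(m,n)=(0,2): 6·0+3·2=6≤30, 6·0+4·2=8≤13, objective 4.
No feasible integer point exceeds 6.

6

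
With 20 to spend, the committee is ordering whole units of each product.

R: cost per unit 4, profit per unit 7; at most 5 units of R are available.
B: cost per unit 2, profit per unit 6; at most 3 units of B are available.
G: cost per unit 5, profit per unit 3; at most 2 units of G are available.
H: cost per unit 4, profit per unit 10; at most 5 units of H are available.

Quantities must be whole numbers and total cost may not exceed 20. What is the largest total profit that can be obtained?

Take 2×B and 4×H: cost 20 ≤ 20, profit 2·6 + 4·10 = 52.
No other integer combination yields more.

52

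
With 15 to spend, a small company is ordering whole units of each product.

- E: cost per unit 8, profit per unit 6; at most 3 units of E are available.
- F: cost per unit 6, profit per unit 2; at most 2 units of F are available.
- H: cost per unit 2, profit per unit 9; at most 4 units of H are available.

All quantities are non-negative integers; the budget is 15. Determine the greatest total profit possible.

38

H has the best ratio (9/2); taking only H gives at most 4×9 = 36 (stopped by the supply cap of 4).
Mixing does better — 1×F and 4×H: cost 14 ≤ 15, profit 1·2 + 4·9 = 38.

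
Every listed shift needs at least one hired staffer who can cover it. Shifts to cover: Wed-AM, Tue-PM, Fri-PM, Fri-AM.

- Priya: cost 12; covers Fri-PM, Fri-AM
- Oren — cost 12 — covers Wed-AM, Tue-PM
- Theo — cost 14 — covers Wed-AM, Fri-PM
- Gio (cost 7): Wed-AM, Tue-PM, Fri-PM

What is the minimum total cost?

19

This is a weighted set-cover instance.
Choose Priya and Gio: together they cover Wed-AM, Tue-PM, Fri-PM, Fri-AM — every shift.
Total cost: 12 + 7 = 19.
No cover costs less than 19.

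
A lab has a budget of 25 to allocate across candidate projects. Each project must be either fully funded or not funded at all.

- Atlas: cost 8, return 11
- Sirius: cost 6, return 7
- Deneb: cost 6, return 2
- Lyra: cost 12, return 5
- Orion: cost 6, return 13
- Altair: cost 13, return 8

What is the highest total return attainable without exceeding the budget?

Treat it as a binary knapsack problem.
Sirius + Orion + Altair: cost 6 + 6 + 13 = 25 ≤ 25, return 7 + 13 + 8 = 28.
Atlas + Sirius + Orion: cost 8 + 6 + 6 = 20 ≤ 25, return 11 + 7 + 13 = 31.
Best is Atlas, Sirius, and Orion with total return 31.

31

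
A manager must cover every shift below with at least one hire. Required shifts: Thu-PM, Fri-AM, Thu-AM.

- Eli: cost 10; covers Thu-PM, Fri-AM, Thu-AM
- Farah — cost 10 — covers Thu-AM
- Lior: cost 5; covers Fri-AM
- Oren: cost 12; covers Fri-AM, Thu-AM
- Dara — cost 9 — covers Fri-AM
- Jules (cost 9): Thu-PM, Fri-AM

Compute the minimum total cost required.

Eli alone covers Thu-PM, Fri-AM, Thu-AM — every shift.
Total cost: 10.

10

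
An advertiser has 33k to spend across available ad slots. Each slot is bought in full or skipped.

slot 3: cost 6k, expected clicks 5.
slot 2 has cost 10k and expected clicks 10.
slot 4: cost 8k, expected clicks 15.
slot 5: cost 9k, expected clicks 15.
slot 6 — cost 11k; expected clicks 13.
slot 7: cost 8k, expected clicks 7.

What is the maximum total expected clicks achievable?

45

Take slot 3, slot 2, slot 4, and slot 5: cost 6 + 10 + 8 + 9 = 33 ≤ 33, expected clicks 5 + 10 + 15 + 15 = 45.
No other feasible combination does better.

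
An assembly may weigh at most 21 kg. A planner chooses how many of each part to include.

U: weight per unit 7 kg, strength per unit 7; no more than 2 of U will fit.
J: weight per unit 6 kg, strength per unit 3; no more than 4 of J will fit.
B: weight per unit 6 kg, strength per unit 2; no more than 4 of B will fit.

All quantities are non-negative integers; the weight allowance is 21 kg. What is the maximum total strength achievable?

Take 2×U and 1×J: weight 20 ≤ 21, strength 2·7 + 1·3 = 17.
U has the best ratio (7/7) and is taken to its limit of 2; remaining capacity is filled optimally with the others.

17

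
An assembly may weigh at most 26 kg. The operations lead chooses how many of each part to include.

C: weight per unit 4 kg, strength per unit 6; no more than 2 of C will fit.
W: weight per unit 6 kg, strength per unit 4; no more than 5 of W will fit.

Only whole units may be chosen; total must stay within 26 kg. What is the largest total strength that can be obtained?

Take 2×C and 3×W: weight 26 ≤ 26, strength 2·6 + 3·4 = 24.
C has the best ratio (6/4) and is taken to its limit of 2; remaining capacity is filled optimally with the others.

24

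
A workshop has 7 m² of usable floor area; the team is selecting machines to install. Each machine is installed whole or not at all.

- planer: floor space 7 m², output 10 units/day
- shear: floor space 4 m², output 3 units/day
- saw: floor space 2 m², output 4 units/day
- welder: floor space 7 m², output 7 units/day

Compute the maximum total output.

10

Allowing fractional choices, the relaxed optimum would be about 11.1, but machines are indivisible.
shear + saw: floor space 4 + 2 = 6 ≤ 7, output 3 + 4 = 7.
welder: floor space 7 ≤ 7, output 7.
planer: floor space 7 ≤ 7, output 10.
Best is planer with total output 10.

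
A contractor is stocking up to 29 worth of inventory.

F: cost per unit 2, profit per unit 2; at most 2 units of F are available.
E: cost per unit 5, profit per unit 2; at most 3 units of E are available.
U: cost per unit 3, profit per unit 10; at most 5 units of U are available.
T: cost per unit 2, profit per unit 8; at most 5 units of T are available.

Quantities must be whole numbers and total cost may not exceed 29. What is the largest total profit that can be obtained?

94

Take 2×F, 5×U, and 5×T: cost 29 ≤ 29, profit 2·2 + 5·10 + 5·8 = 94.
T has the best ratio (8/2) and is taken to its limit of 5; remaining capacity is filled optimally with the others.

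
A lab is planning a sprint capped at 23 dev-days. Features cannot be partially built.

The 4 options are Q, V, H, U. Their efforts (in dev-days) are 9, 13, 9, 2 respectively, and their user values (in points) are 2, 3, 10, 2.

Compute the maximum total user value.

14

Take Q, H, and U: effort 9 + 9 + 2 = 20 ≤ 23, user value 2 + 10 + 2 = 14.
No other feasible combination does better.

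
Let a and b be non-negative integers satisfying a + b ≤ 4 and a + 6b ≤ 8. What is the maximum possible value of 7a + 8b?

28

(a,b)=(4,0): 1·4+1·0=4≤4, 1·4+6·0=4≤8, objective 28.
(a,b)=(2,1): 1·2+1·1=3≤4, 1·2+6·1=8≤8, objective 22.
(a,b)=(3,0): 1·3+1·0=3≤4, 1·3+6·0=3≤8, objective 21.
The best lattice point is (4,0), giving 28.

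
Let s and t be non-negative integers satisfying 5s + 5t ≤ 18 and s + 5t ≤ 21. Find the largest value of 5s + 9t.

Relaxing integrality, the LP optimum is 32.40 at (s,t) = (0, 3.6), which is not an integer point.
(s,t)=(0,3): 5·0+5·3=15≤18, 1·0+5·3=15≤21, objective 27.
(s,t)=(1,2): 5·1+5·2=15≤18, 1·1+5·2=11≤21, objective 23.
(s,t)=(0,2): 5·0+5·2=10≤18, 1·0+5·2=10≤21, objective 18.
The best lattice point is (0,3), giving 27.

27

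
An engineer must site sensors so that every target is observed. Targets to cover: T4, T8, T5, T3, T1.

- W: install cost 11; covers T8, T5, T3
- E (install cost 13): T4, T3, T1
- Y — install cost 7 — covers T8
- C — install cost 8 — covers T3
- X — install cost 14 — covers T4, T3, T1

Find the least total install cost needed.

This is a weighted set-cover instance.
Choose W and E: together they cover T4, T8, T5, T3, T1 — every target.
Total install cost: 11 + 13 = 24.
No cover costs less than 24.

24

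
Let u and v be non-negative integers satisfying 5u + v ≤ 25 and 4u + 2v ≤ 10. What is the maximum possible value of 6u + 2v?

Relaxing integrality, the LP optimum is 15.00 at (u,v) = (2.5, 0), which is not an integer point.
(u,v)=(2,1): 5·2+1·1=11≤25, 4·2+2·1=10≤10, objective 14.
(u,v)=(2,0): 5·2+1·0=10≤25, 4·2+2·0=8≤10, objective 12.
Maximum is 14 at (u,v)=(2,1).

14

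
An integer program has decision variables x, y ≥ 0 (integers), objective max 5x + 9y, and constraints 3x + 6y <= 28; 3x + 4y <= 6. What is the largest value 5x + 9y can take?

The continuous relaxation peaks at (0, 1.5) with value 13.50; rounding to a feasible lattice point costs some objective.
(x,y)=(2,0): 3·2+6·0=6≤28, 3·2+4·0=6≤6, objective 10.
(x,y)=(0,1): 3·0+6·1=6≤28, 3·0+4·1=4≤6, objective 9.
(x,y)=(1,0): 3·1+6·0=3≤28, 3·1+4·0=3≤6, objective 5.
(x,y)=(0,0): 3·0+6·0=0≤28, 3·0+4·0=0≤6, objective 0.
No feasible integer point exceeds 10.

10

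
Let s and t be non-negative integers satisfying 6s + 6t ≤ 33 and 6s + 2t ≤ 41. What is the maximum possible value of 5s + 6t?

The continuous relaxation peaks at (0, 5.5) with value 33.00; rounding to a feasible lattice point costs some objective.
(s,t)=(0,5): 6·0+6·5=30≤33, 6·0+2·5=10≤41, objective 30.
(s,t)=(1,4): 6·1+6·4=30≤33, 6·1+2·4=14≤41, objective 29.
(s,t)=(0,4): 6·0+6·4=24≤33, 6·0+2·4=8≤41, objective 24.
Maximum is 30 at (s,t)=(0,5).

30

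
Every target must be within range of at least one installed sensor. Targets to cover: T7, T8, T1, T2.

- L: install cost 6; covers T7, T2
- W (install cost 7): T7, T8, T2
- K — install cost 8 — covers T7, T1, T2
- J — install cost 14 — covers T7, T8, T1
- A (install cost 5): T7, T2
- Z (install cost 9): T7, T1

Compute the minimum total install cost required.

15

Choose W and K: together they cover T7, T8, T1, T2 — every target.
Total install cost: 7 + 8 = 15.
No cover costs less than 15.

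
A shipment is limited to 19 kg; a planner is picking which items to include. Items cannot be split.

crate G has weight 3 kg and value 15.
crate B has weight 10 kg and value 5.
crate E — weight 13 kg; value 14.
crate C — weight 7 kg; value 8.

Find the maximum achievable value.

29

Allowing fractional choices, the relaxed optimum would be about 32.7, but items are indivisible.
crate G + crate B: weight 3 + 10 = 13 ≤ 19, value 15 + 5 = 20.
crate G + crate C: weight 3 + 7 = 10 ≤ 19, value 15 + 8 = 23.
crate G + crate E: weight 3 + 13 = 16 ≤ 19, value 15 + 14 = 29.
Best is crate G and crate E with total value 29.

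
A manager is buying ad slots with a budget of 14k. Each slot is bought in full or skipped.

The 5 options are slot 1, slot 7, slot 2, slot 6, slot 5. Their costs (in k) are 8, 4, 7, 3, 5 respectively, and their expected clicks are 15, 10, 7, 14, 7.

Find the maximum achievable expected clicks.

31

This is a 0-1 knapsack instance.
Allowing fractional choices, the relaxed optimum would be about 37.1, but ad slots are indivisible.
slot 7 + slot 6 + slot 5: cost 4 + 3 + 5 = 12 ≤ 14, expected clicks 10 + 14 + 7 = 31.
slot 7 + slot 2 + slot 6: cost 4 + 7 + 3 = 14 ≤ 14, expected clicks 10 + 7 + 14 = 31.
slot 1 + slot 6: cost 8 + 3 = 11 ≤ 14, expected clicks 15 + 14 = 29.
The maximum expected clicks is 31; one optimal choice is slot 7, slot 6, and slot 5.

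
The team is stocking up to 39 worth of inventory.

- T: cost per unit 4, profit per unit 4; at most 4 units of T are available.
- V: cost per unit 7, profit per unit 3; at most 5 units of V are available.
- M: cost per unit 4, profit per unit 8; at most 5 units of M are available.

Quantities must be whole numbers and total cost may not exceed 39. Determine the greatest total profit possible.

This is a bounded integer knapsack.
Take 4×T and 5×M: cost 36 ≤ 39, profit 4·4 + 5·8 = 56.
M has the best ratio (8/4) and is taken to its limit of 5; remaining capacity is filled optimally with the others.

56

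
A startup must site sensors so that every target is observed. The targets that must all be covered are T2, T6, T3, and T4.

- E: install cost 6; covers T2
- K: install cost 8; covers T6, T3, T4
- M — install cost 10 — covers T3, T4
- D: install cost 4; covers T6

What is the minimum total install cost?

14

This is a weighted set-cover instance.
Choose E and K: together they cover T2, T6, T3, T4 — every target.
Total install cost: 6 + 8 = 14.
No cover costs less than 14.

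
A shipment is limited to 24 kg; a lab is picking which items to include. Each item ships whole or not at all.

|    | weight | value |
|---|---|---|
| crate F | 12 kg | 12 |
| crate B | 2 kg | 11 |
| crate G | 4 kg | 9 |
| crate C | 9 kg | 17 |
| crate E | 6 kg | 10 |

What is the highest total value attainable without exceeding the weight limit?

47

Treat it as a binary knapsack problem.
Allowing fractional choices, the relaxed optimum would be about 50.0, but items are indivisible.
crate B + crate G + crate C + crate E: weight 2 + 4 + 9 + 6 = 21 ≤ 24, value 11 + 9 + 17 + 10 = 47.
crate F + crate B + crate G + crate E: weight 12 + 2 + 4 + 6 = 24 ≤ 24, value 12 + 11 + 9 + 10 = 42.
Best is crate B, crate G, crate C, and crate E with total value 47.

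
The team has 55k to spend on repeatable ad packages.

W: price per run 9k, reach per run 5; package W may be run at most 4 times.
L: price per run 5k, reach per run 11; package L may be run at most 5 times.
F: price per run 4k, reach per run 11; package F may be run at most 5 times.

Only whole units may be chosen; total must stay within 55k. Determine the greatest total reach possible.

This is a bounded integer knapsack.
1×W, 5×L, and 5×F: price 54 ≤ 55, reach 1·5 + 5·11 + 5·11 = 115.
5×L and 5×F: price 45 ≤ 55, reach 5·11 + 5·11 = 110.
Best is 115.

115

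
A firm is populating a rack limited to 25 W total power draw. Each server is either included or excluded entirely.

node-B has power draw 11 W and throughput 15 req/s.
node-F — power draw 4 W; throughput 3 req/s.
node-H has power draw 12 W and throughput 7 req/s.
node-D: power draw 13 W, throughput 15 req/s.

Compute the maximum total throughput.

node-B + node-D: power draw 11 + 13 = 24 ≤ 25, throughput 15 + 15 = 30.
node-B + node-H: power draw 11 + 12 = 23 ≤ 25, throughput 15 + 7 = 22.
Best is node-B and node-D with total throughput 30.

30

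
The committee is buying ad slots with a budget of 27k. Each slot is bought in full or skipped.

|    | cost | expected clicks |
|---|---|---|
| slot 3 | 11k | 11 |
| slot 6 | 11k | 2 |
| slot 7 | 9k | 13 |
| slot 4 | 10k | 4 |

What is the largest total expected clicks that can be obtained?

slot 7 + slot 4: cost 9 + 10 = 19 ≤ 27, expected clicks 13 + 4 = 17.
slot 6 + slot 7: cost 11 + 9 = 20 ≤ 27, expected clicks 2 + 13 = 15.
slot 3 + slot 7: cost 11 + 9 = 20 ≤ 27, expected clicks 11 + 13 = 24.
Best is slot 3 and slot 7 with total expected clicks 24.

24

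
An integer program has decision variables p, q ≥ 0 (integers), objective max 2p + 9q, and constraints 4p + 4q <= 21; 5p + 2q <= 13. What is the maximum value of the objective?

Relaxing integrality, the LP optimum is 47.25 at (p,q) = (0, 5.25), which is not an integer point.
(p,q)=(0,5): 4·0+4·5=20≤21, 5·0+2·5=10≤13, objective 45.
(p,q)=(1,4): 4·1+4·4=20≤21, 5·1+2·4=13≤13, objective 38.
(p,q)=(0,4): 4·0+4·4=16≤21, 5·0+2·4=8≤13, objective 36.
The best lattice point is (0,5), giving 45.

45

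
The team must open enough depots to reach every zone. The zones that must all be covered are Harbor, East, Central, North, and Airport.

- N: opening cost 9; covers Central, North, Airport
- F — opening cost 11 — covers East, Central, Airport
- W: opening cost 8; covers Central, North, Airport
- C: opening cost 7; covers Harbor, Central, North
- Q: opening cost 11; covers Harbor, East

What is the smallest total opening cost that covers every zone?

Choose F and C: together they cover Harbor, East, Central, North, Airport — every zone.
Total opening cost: 11 + 7 = 18.
No cover costs less than 18.

18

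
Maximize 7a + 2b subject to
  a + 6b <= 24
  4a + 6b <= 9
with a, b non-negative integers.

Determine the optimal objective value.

(a,b)=(2,0): 1·2+6·0=2≤24, 4·2+6·0=8≤9, objective 14.
(a,b)=(1,0): 1·1+6·0=1≤24, 4·1+6·0=4≤9, objective 7.
No feasible integer point exceeds 14.

14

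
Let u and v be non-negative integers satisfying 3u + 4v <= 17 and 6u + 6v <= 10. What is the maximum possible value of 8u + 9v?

(u,v)=(0,1): 3·0+4·1=4≤17, 6·0+6·1=6≤10, objective 9.
(u,v)=(1,0): 3·1+4·0=3≤17, 6·1+6·0=6≤10, objective 8.
(u,v)=(0,0): 3·0+4·0=0≤17, 6·0+6·0=0≤10, objective 0.
Maximum is 9 at (u,v)=(0,1).

9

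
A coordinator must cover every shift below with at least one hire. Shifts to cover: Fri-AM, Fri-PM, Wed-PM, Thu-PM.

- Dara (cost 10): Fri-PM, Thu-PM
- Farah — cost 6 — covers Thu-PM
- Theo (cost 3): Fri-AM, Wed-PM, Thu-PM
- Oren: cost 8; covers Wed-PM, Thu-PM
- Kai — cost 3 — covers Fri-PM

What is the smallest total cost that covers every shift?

6

This is a weighted set-cover instance.
Choose Theo and Kai: together they cover Fri-AM, Fri-PM, Wed-PM, Thu-PM — every shift.
Total cost: 3 + 3 = 6.
No cover costs less than 6.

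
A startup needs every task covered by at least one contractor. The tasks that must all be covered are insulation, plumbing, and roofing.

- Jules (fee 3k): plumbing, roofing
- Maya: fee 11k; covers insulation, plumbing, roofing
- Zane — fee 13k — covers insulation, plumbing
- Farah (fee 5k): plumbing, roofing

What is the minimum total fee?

11

Maya alone covers insulation, plumbing, roofing — every task.
Total fee: 11.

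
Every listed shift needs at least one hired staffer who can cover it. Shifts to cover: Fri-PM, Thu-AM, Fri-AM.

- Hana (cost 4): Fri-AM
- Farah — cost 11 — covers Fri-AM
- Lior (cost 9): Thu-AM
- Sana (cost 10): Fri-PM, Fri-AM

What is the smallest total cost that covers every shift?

This is an integer covering problem.
The greedy cost-per-new-shift heuristic would pick Hana, Lior, and Sana for 23, but a cheaper cover exists.
Choose Lior and Sana: together they cover Fri-PM, Thu-AM, Fri-AM — every shift.
Total cost: 9 + 10 = 19.
No cover costs less than 19.

19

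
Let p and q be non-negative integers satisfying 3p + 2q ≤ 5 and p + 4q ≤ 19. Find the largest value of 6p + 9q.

The continuous relaxation peaks at (0, 2.5) with value 22.50; rounding to a feasible lattice point costs some objective.
(p,q)=(0,2): 3·0+2·2=4≤5, 1·0+4·2=8≤19, objective 18.
(p,q)=(1,1): 3·1+2·1=5≤5, 1·1+4·1=5≤19, objective 15.
(p,q)=(0,1): 3·0+2·1=2≤5, 1·0+4·1=4≤19, objective 9.
Maximum is 18 at (p,q)=(0,2).

18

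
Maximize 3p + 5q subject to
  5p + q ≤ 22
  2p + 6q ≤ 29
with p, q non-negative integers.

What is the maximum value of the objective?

26

(p,q)=(2,4) is feasible, giving 26.
(p,q)=(3,3) is feasible, giving 24.
(p,q)=(1,4) is feasible, giving 23.
(p,q)=(4,2) is feasible, giving 22.
Maximum is 26 at (p,q)=(2,4).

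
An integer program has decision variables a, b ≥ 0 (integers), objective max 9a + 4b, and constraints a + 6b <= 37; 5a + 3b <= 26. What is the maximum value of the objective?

45

(a,b)=(5,0): 1·5+6·0=5≤37, 5·5+3·0=25≤26, objective 45.
(a,b)=(4,1): 1·4+6·1=10≤37, 5·4+3·1=23≤26, objective 40.
(a,b)=(4,0): 1·4+6·0=4≤37, 5·4+3·0=20≤26, objective 36.
The best lattice point is (5,0), giving 45.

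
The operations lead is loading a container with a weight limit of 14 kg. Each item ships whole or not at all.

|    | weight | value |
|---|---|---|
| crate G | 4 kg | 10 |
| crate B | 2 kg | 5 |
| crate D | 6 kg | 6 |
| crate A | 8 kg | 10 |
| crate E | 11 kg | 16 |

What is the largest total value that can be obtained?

25

This is a 0-1 knapsack instance.
Allowing fractional choices, the relaxed optimum would be about 26.6, but items are indivisible.
crate B + crate E: weight 2 + 11 = 13 ≤ 14, value 5 + 16 = 21.
crate G + crate B + crate D: weight 4 + 2 + 6 = 12 ≤ 14, value 10 + 5 + 6 = 21.
crate G + crate B + crate A: weight 4 + 2 + 8 = 14 ≤ 14, value 10 + 5 + 10 = 25.
Best is crate G, crate B, and crate A with total value 25.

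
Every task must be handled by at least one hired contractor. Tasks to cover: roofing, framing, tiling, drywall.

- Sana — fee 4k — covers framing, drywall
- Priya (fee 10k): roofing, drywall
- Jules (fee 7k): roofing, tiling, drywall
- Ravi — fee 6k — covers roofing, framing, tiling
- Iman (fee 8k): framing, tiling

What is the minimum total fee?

10

Choose Sana and Ravi: together they cover roofing, framing, tiling, drywall — every task.
Total fee: 4 + 6 = 10.
No cover costs less than 10.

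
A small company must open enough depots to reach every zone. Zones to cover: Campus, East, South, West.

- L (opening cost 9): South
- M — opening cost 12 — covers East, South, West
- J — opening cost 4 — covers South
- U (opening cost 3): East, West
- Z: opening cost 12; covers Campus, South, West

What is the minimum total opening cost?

15

Choose U and Z: together they cover Campus, East, South, West — every zone.
Total opening cost: 3 + 12 = 15.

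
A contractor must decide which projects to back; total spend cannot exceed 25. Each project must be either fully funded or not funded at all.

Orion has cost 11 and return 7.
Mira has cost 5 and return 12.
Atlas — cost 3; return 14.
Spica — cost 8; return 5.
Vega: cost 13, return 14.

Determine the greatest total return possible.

40

Orion + Mira + Atlas: cost 11 + 5 + 3 = 19 ≤ 25, return 7 + 12 + 14 = 33.
Mira + Atlas + Vega: cost 5 + 3 + 13 = 21 ≤ 25, return 12 + 14 + 14 = 40.
Best is Mira, Atlas, and Vega with total return 40.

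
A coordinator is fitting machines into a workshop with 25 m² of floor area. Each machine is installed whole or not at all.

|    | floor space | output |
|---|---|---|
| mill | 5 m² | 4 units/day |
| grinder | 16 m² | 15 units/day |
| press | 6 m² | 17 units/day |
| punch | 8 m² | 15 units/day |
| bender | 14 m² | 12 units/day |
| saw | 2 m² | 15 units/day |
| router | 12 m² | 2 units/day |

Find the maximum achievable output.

51

press + punch + saw: floor space 6 + 8 + 2 = 16 ≤ 25, output 17 + 15 + 15 = 47.
mill + press + punch + saw: floor space 5 + 6 + 8 + 2 = 21 ≤ 25, output 4 + 17 + 15 + 15 = 51.
grinder + press + saw: floor space 16 + 6 + 2 = 24 ≤ 25, output 15 + 17 + 15 = 47.
Best is mill, press, punch, and saw with total output 51.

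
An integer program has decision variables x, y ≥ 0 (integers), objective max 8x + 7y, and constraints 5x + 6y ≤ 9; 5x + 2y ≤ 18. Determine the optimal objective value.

The continuous relaxation peaks at (1.8, 0) with value 14.40; rounding to a feasible lattice point costs some objective.
(x,y)=(1,0): 5·1+6·0=5≤9, 5·1+2·0=5≤18, objective 8.
(x,y)=(0,1): 5·0+6·1=6≤9, 5·0+2·1=2≤18, objective 7.
(x,y)=(0,0): 5·0+6·0=0≤9, 5·0+2·0=0≤18, objective 0.
No feasible integer point exceeds 8.

8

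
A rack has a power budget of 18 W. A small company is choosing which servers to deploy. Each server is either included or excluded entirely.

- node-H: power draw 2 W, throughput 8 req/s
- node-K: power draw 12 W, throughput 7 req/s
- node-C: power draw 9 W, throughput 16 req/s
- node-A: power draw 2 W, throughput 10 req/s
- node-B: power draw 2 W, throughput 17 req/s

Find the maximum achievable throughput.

51

This is an integer program with binary decision variables.
Take node-H, node-C, node-A, and node-B: power draw 2 + 9 + 2 + 2 = 15 ≤ 18, throughput 8 + 16 + 10 + 17 = 51.
No other feasible combination does better.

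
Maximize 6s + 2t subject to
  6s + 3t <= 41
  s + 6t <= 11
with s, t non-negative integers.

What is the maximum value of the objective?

Relaxing integrality, the LP optimum is 41.00 at (s,t) = (6.83, 0), which is not an integer point.
(s,t)=(6,0) is feasible, giving 36.
(s,t)=(5,1) is feasible, giving 32.
No feasible integer point exceeds 36.

36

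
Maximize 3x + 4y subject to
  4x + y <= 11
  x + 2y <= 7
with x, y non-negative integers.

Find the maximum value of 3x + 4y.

15

The continuous relaxation peaks at (2.14, 2.43) with value 16.14; rounding to a feasible lattice point costs some objective.
(x,y)=(1,3): 4·1+1·3=7≤11, 1·1+2·3=7≤7, objective 15.
(x,y)=(2,2): 4·2+1·2=10≤11, 1·2+2·2=6≤7, objective 14.
(x,y)=(0,3): 4·0+1·3=3≤11, 1·0+2·3=6≤7, objective 12.
The best lattice point is (1,3), giving 15.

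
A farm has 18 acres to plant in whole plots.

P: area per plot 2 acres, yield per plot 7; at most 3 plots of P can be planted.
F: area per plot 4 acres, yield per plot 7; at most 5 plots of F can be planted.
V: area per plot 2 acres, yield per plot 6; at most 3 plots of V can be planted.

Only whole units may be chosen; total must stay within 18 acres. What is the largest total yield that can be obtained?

3×P, 2×F, and 2×V: area 18 ≤ 18, yield 3·7 + 2·7 + 2·6 = 47.
2×P, 2×F, and 3×V: area 18 ≤ 18, yield 2·7 + 2·7 + 3·6 = 46.
Best is 47.

47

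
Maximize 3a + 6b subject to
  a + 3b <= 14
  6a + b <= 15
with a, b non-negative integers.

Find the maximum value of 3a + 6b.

27

Relaxing integrality, the LP optimum is 29.82 at (a,b) = (1.82, 4.06), which is not an integer point.
(a,b)=(1,4): 1·1+3·4=13≤14, 6·1+1·4=10≤15, objective 27.
(a,b)=(0,4): 1·0+3·4=12≤14, 6·0+1·4=4≤15, objective 24.
(a,b)=(2,3): 1·2+3·3=11≤14, 6·2+1·3=15≤15, objective 24.
(a,b)=(1,3): 1·1+3·3=10≤14, 6·1+1·3=9≤15, objective 21.
Maximum is 27 at (a,b)=(1,4).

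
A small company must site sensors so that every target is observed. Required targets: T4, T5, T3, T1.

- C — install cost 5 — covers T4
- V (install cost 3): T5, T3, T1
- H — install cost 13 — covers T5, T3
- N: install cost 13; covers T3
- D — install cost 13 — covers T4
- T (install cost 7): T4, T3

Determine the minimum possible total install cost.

8

Choose C and V: together they cover T4, T5, T3, T1 — every target.
Total install cost: 5 + 3 = 8.
No cover costs less than 8.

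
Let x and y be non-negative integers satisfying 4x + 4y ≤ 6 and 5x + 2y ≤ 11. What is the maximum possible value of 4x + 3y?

(x,y)=(1,0): 4·1+4·0=4≤6, 5·1+2·0=5≤11, objective 4.
(x,y)=(0,1): 4·0+4·1=4≤6, 5·0+2·1=2≤11, objective 3.
(x,y)=(0,0): 4·0+4·0=0≤6, 5·0+2·0=0≤11, objective 0.
The best lattice point is (1,0), giving 4.

4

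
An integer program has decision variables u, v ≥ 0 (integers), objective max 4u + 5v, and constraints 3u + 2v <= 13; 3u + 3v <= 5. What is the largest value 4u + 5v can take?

Relaxing integrality, the LP optimum is 8.33 at (u,v) = (0, 1.67), which is not an integer point.
(u,v)=(0,1): 3·0+2·1=2≤13, 3·0+3·1=3≤5, objective 5.
(u,v)=(1,0): 3·1+2·0=3≤13, 3·1+3·0=3≤5, objective 4.
Maximum is 5 at (u,v)=(0,1).

5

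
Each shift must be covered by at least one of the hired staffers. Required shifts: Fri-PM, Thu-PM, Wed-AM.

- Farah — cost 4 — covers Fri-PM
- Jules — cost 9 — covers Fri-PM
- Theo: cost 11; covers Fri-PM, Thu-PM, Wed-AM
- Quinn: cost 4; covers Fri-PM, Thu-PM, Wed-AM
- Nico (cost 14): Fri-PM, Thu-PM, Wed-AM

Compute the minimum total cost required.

4

Quinn alone covers Fri-PM, Thu-PM, Wed-AM — every shift.
Total cost: 4.
No cover costs less than 4.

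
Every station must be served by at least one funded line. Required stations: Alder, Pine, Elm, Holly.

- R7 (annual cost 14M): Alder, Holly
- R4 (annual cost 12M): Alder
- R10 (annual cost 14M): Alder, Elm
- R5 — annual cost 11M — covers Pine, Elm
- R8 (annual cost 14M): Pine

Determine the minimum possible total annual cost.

This is an integer covering problem.
Choose R7 and R5: together they cover Alder, Pine, Elm, Holly — every station.
Total annual cost: 14 + 11 = 25.
No cover costs less than 25.

25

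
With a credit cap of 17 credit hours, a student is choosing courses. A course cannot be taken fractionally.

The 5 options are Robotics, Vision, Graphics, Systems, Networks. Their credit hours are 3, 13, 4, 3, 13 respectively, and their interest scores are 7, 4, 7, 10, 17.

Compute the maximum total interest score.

Robotics + Graphics + Systems: credit hours 3 + 4 + 3 = 10 ≤ 17, interest score 7 + 7 + 10 = 24.
Systems + Networks: credit hours 3 + 13 = 16 ≤ 17, interest score 10 + 17 = 27.
Best is Systems and Networks with total interest score 27.

27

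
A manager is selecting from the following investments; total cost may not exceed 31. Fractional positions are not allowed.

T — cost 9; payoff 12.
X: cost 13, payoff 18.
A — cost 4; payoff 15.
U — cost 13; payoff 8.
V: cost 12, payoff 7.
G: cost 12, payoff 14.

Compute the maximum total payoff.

47

Allowing fractional choices, the relaxed optimum would be about 50.8, but investments are indivisible.
T + X + A: cost 9 + 13 + 4 = 26 ≤ 31, payoff 12 + 18 + 15 = 45.
X + A + G: cost 13 + 4 + 12 = 29 ≤ 31, payoff 18 + 15 + 14 = 47.
Best is X, A, and G with total payoff 47.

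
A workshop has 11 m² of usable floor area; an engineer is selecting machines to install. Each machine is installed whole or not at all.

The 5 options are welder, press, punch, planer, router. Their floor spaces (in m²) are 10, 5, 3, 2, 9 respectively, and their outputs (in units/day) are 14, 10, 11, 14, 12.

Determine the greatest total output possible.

35

Take press, punch, and planer: floor space 5 + 3 + 2 = 10 ≤ 11, output 10 + 11 + 14 = 35.
No other feasible combination does better.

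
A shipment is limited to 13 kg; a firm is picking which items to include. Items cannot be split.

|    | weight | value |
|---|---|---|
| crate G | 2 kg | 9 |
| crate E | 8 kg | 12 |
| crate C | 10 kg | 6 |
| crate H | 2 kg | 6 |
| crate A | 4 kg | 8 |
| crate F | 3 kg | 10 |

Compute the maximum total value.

33

crate G + crate E + crate F: weight 2 + 8 + 3 = 13 ≤ 13, value 9 + 12 + 10 = 31.
crate E + crate H + crate F: weight 8 + 2 + 3 = 13 ≤ 13, value 12 + 6 + 10 = 28.
crate G + crate H + crate A + crate F: weight 2 + 2 + 4 + 3 = 11 ≤ 13, value 9 + 6 + 8 + 10 = 33.
Best is crate G, crate H, crate A, and crate F with total value 33.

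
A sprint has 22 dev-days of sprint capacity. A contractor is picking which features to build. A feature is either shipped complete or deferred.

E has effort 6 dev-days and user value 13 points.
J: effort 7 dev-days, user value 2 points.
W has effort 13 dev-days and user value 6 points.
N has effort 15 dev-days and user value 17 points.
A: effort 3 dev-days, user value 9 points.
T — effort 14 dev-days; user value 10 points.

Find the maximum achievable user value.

Treat it as a binary knapsack problem.
Take E and N: effort 6 + 15 = 21 ≤ 22, user value 13 + 17 = 30.
No other feasible combination does better.

30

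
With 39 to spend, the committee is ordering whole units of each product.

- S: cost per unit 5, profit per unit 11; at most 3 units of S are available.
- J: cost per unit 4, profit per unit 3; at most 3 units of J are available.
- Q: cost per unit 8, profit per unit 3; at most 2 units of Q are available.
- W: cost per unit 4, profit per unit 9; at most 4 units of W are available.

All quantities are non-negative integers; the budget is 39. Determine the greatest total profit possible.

3×S, 1×Q, and 4×W: cost 39 ≤ 39, profit 3·11 + 1·3 + 4·9 = 72.
3×S, 2×J, and 4×W: cost 39 ≤ 39, profit 3·11 + 2·3 + 4·9 = 75.
Best is 75.

75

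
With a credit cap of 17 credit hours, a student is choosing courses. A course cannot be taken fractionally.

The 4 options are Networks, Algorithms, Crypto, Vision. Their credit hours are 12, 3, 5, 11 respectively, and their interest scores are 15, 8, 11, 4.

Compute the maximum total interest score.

26

This is a 0-1 knapsack instance.
Allowing fractional choices, the relaxed optimum would be about 30.2, but courses are indivisible.
Networks + Crypto: credit hours 12 + 5 = 17 ≤ 17, interest score 15 + 11 = 26.
Algorithms + Crypto: credit hours 3 + 5 = 8 ≤ 17, interest score 8 + 11 = 19.
Networks + Algorithms: credit hours 12 + 3 = 15 ≤ 17, interest score 15 + 8 = 23.
Best is Networks and Crypto with total interest score 26.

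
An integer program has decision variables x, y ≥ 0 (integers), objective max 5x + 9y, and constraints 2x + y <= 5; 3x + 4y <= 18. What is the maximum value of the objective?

Relaxing integrality, the LP optimum is 40.50 at (x,y) = (0, 4.5), which is not an integer point.
(x,y)=(0,4): 2·0+1·4=4≤5, 3·0+4·4=16≤18, objective 36.
(x,y)=(1,3): 2·1+1·3=5≤5, 3·1+4·3=15≤18, objective 32.
(x,y)=(0,3): 2·0+1·3=3≤5, 3·0+4·3=12≤18, objective 27.
No feasible integer point exceeds 36.

36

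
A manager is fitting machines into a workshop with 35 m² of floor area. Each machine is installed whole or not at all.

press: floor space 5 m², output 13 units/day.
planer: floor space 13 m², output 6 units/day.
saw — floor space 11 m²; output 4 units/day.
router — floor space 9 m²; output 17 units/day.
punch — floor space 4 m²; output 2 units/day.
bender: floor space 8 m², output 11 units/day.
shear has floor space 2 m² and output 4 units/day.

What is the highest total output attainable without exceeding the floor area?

49

Allowing fractional choices, the relaxed optimum would be about 50.2, but machines are indivisible.
press + saw + router + bender + shear: floor space 5 + 11 + 9 + 8 + 2 = 35 ≤ 35, output 13 + 4 + 17 + 11 + 4 = 49.
press + planer + router + bender: floor space 5 + 13 + 9 + 8 = 35 ≤ 35, output 13 + 6 + 17 + 11 = 47.
press + router + punch + bender + shear: floor space 5 + 9 + 4 + 8 + 2 = 28 ≤ 35, output 13 + 17 + 2 + 11 + 4 = 47.
Best is press, saw, router, bender, and shear with total output 49.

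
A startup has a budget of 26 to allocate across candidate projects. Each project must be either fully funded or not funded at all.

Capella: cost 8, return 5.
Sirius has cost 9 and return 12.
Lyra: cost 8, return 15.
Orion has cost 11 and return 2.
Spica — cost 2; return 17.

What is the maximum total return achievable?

Sirius + Lyra + Spica: cost 9 + 8 + 2 = 19 ≤ 26, return 12 + 15 + 17 = 44.
Capella + Sirius + Spica: cost 8 + 9 + 2 = 19 ≤ 26, return 5 + 12 + 17 = 34.
Capella + Lyra + Spica: cost 8 + 8 + 2 = 18 ≤ 26, return 5 + 15 + 17 = 37.
Best is Sirius, Lyra, and Spica with total return 44.

44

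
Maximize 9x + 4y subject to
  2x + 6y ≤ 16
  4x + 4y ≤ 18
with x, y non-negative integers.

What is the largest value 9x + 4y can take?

The continuous relaxation peaks at (4.5, 0) with value 40.50; rounding to a feasible lattice point costs some objective.
(x,y)=(4,0): 2·4+6·0=8≤16, 4·4+4·0=16≤18, objective 36.
(x,y)=(3,1): 2·3+6·1=12≤16, 4·3+4·1=16≤18, objective 31.
The best lattice point is (4,0), giving 36.

36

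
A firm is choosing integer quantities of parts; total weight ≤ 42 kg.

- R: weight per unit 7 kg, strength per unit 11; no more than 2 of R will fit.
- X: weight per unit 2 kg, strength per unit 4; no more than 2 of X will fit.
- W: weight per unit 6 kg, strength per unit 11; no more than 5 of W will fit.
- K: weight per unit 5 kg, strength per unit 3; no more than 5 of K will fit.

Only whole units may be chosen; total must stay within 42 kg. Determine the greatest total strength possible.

74

1×R, 2×X, and 5×W: weight 41 ≤ 42, strength 1·11 + 2·4 + 5·11 = 74.
2×R, 2×X, and 4×W: weight 42 ≤ 42, strength 2·11 + 2·4 + 4·11 = 74.
Best is 74.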